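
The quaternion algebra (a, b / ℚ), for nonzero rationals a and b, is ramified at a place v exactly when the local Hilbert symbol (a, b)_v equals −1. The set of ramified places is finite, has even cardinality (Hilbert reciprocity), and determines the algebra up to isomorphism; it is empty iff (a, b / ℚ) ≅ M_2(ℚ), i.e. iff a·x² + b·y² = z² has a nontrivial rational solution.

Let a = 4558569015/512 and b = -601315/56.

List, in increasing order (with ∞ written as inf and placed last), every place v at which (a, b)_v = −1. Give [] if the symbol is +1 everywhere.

[5, 7]

Mod squares: a ≡ 30030, b ≡ -10010. Check v ∈ {∞, 2, 3, 5, 7, 11, 13, 19, 29}.
v=5: a=5^1·(≡4), b=5^1·(≡2) mod 5; (4|5)=+1, (2|5)=-1; (−1)^{1·1·2}·(+1)^1·(-1)^1 = -1.
v=13: a=13^1·(≡3), b=13^1·(≡3) mod 13; (3|13)=+1, (3|13)=+1; (−1)^{1·1·6}·(+1)^1·(+1)^1 = +1.
v=3: a=3^1·(≡2), b=3^0·(≡1) mod 3; (2|3)=-1, (1|3)=+1; (−1)^{1·0·1}·(-1)^0·(+1)^1 = +1.
v=∞: 30030 > 0 and -10010 < 0  ⇒  (a,b)_∞ = +1.
v=2: v_2(a)=-9, v_2(b)=-3; units ≡ 7, 3 (mod 8); ε·ε+αω+βω = 1·1+-9·1+-3·0 ≡ 0  ⇒  (a,b)_2 = +1.
v=11: a=11^1·(≡2), b=11^1·(≡5) mod 11; (2|11)=-1, (5|11)=+1; (−1)^{1·1·5}·(-1)^1·(+1)^1 = +1.
v=29: a=29^2·(≡12), b=29^2·(≡24) mod 29; (12|29)=-1, (24|29)=+1; (−1)^{2·2·14}·(-1)^2·(+1)^2 = +1.
v=7: a=7^1·(≡5), b=7^-1·(≡6) mod 7; (5|7)=-1, (6|7)=-1; (−1)^{1·-1·3}·(-1)^-1·(-1)^1 = -1.
v=19: a=19^2·(≡13), b=19^0·(≡3) mod 19; (13|19)=-1, (3|19)=-1; (−1)^{2·0·9}·(-1)^0·(-1)^2 = +1.
(30030, -10010 / ℚ) ramifies at {5, 7}: a division algebra.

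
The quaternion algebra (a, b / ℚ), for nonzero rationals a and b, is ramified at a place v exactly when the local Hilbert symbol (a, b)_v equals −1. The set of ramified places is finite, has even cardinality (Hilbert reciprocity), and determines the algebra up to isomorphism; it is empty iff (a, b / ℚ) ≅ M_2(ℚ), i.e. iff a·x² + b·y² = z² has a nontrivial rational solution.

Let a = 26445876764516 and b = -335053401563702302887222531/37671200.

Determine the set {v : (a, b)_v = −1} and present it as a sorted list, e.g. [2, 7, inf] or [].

(a, b) ≡ (209, -1702) mod (ℚ^×)²; places V = {2, 3, 5, 7, 11, 13, 19, 23, 31, 37, ∞}.
(a,b)_5: α=0, u≡1; β=-2, v≡3 (mod 5); (1|5)=+1, (3|5)=-1; sign (−1)^0·+1^-2·-1^0 = +1.
(a,b)_11: α=3, u≡10; β=2, v≡5 (mod 11); (10|11)=-1, (5|11)=+1; sign (−1)^0·-1^2·+1^3 = +1.
(a,b)_19: α=3, u≡7; β=4, v≡15 (mod 19); (7|19)=+1, (15|19)=-1; sign (−1)^0·+1^4·-1^3 = -1.
(a,b)_37: α=2, u≡13; β=3, v≡34 (mod 37); (13|37)=-1, (34|37)=+1; sign (−1)^0·-1^3·+1^2 = -1.
(a,b)_23: α=2, u≡16; β=7, v≡3 (mod 23); (16|23)=+1, (3|23)=+1; sign (−1)^0·+1^7·+1^2 = +1.
(a,b)_13: α=0, u≡1; β=2, v≡9 (mod 13); (1|13)=+1, (9|13)=+1; sign (−1)^0·+1^2·+1^0 = +1.
(a,b)_∞: sgn(209)=+, sgn(-1702)=−, so +1.
(a,b)_3: α=0, u≡2; β=6, v≡2 (mod 3); (2|3)=-1, (2|3)=-1; sign (−1)^0·-1^6·-1^0 = +1.
(a,b)_2: α=2, β=-5; u≡1, v≡5 (mod 8); ε(u)ε(v)=0·0, αω(v)=2·1, βω(u)=-5·0; sum ≡ 0  ⇒  +1.
(a,b)_7: α=0, u≡6; β=-2, v≡5 (mod 7); (6|7)=-1, (5|7)=-1; sign (−1)^0·-1^-2·-1^0 = +1.
(a,b)_31: α=0, u≡11; β=-2, v≡27 (mod 31); (11|31)=-1, (27|31)=-1; sign (−1)^0·-1^-2·-1^0 = +1.
Ram(209, -1702) = {19, 37}; no ℚ_19-point on the conic.

[19, 37]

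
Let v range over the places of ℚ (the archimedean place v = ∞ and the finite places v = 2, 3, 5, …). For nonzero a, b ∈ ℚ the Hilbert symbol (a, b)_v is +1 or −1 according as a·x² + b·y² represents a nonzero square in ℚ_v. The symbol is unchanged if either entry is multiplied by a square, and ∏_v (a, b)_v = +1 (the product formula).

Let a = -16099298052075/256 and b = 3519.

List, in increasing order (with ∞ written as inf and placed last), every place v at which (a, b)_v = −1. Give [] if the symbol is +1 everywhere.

[7, 17]

Mod squares: a ≡ -52003, b ≡ 391. Check v ∈ {∞, 2, 3, 5, 7, 17, 19, 23}.
v=5: a=5^2·(≡2), b=5^0·(≡4) mod 5; (2|5)=-1, (4|5)=+1; (−1)^{2·0·2}·(-1)^0·(+1)^2 = +1.
v=19: a=19^1·(≡2), b=19^0·(≡4) mod 19; (2|19)=-1, (4|19)=+1; (−1)^{1·0·9}·(-1)^0·(+1)^1 = +1.
v=17: a=17^3·(≡4), b=17^1·(≡3) mod 17; (4|17)=+1, (3|17)=-1; (−1)^{3·1·8}·(+1)^1·(-1)^3 = -1.
v=23: a=23^3·(≡8), b=23^1·(≡15) mod 23; (8|23)=+1, (15|23)=-1; (−1)^{3·1·11}·(+1)^1·(-1)^3 = +1.
v=3: a=3^4·(≡2), b=3^2·(≡1) mod 3; (2|3)=-1, (1|3)=+1; (−1)^{4·2·1}·(-1)^2·(+1)^4 = +1.
v=∞: -52003 < 0 and 391 > 0  ⇒  (a,b)_∞ = +1.
v=2: v_2(a)=-8, v_2(b)=0; units ≡ 5, 7 (mod 8); ε·ε+αω+βω = 0·1+-8·0+0·1 ≡ 0  ⇒  (a,b)_2 = +1.
v=7: a=7^1·(≡6), b=7^0·(≡5) mod 7; (6|7)=-1, (5|7)=-1; (−1)^{1·0·3}·(-1)^0·(-1)^1 = -1.
|Ram(-52003, 391)| = 2, even; anisotropic at {7, 17}.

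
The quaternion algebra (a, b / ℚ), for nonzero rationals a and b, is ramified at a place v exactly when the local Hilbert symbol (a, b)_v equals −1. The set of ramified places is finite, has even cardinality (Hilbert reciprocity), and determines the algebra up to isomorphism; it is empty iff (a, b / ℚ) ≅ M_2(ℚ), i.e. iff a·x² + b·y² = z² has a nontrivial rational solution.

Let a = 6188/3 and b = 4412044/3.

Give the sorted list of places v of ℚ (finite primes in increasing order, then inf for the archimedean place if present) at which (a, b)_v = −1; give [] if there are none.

[13, 31]

(a, b) ≡ (4641, 3309033) mod (ℚ^×)²; places V = {2, 3, 7, 13, 17, 23, 31, ∞}.
(a,b)_3: α=-1, u≡2; β=-1, v≡1 (mod 3); (2|3)=-1, (1|3)=+1; sign (−1)^1·-1^-1·+1^-1 = +1.
(a,b)_∞: sgn(4641)=+, sgn(3309033)=+, so +1.
(a,b)_13: α=1, u≡7; β=1, v≡12 (mod 13); (7|13)=-1, (12|13)=+1; sign (−1)^0·-1^1·+1^1 = -1.
(a,b)_23: α=0, u≡8; β=1, v≡18 (mod 23); (8|23)=+1, (18|23)=+1; sign (−1)^0·+1^1·+1^0 = +1.
(a,b)_17: α=1, u≡8; β=1, v≡9 (mod 17); (8|17)=+1, (9|17)=+1; sign (−1)^0·+1^1·+1^1 = +1.
(a,b)_7: α=1, u≡3; β=1, v≡4 (mod 7); (3|7)=-1, (4|7)=+1; sign (−1)^1·-1^1·+1^1 = +1.
(a,b)_31: α=0, u≡27; β=1, v≡1 (mod 31); (27|31)=-1, (1|31)=+1; sign (−1)^0·-1^1·+1^0 = -1.
(a,b)_2: α=2, β=2; u≡1, v≡1 (mod 8); ε(u)ε(v)=0·0, αω(v)=2·0, βω(u)=2·0; sum ≡ 0  ⇒  +1.
|Ram(4641, 3309033)| = 2, even; anisotropic at {13, 31}.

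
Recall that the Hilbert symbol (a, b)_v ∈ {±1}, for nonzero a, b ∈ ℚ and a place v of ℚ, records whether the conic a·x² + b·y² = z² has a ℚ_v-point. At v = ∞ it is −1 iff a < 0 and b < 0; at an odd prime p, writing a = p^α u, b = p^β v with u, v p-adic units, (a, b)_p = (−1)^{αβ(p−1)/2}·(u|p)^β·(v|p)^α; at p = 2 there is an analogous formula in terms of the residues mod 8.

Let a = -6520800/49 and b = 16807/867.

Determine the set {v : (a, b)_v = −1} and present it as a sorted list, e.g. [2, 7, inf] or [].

[2, 11, 13, 19]

(a, b) ≡ (-16302, 21) mod (ℚ^×)²; places V = {2, 3, 5, 7, 11, 13, 17, 19, ∞}.
(a,b)_2: α=5, β=0; u≡1, v≡5 (mod 8); ε(u)ε(v)=0·0, αω(v)=5·1, βω(u)=0·0; sum ≡ 1  ⇒  -1.
(a,b)_5: α=2, u≡2; β=0, v≡1 (mod 5); (2|5)=-1, (1|5)=+1; sign (−1)^0·-1^0·+1^2 = +1.
(a,b)_17: α=0, u≡4; β=-2, v≡15 (mod 17); (4|17)=+1, (15|17)=+1; sign (−1)^0·+1^-2·+1^0 = +1.
(a,b)_3: α=1, u≡2; β=-1, v≡1 (mod 3); (2|3)=-1, (1|3)=+1; sign (−1)^1·-1^-1·+1^1 = +1.
(a,b)_19: α=1, u≡17; β=0, v≡12 (mod 19); (17|19)=+1, (12|19)=-1; sign (−1)^0·+1^0·-1^1 = -1.
(a,b)_∞: sgn(-16302)=−, sgn(21)=+, so +1.
(a,b)_11: α=1, u≡9; β=0, v≡6 (mod 11); (9|11)=+1, (6|11)=-1; sign (−1)^0·+1^0·-1^1 = -1.
(a,b)_13: α=1, u≡7; β=0, v≡7 (mod 13); (7|13)=-1, (7|13)=-1; sign (−1)^0·-1^0·-1^1 = -1.
(a,b)_7: α=-2, u≡1; β=5, v≡6 (mod 7); (1|7)=+1, (6|7)=-1; sign (−1)^0·+1^5·-1^-2 = +1.
|Ram(-16302, 21)| = 4, even; anisotropic at {2, 11, 13, 19}.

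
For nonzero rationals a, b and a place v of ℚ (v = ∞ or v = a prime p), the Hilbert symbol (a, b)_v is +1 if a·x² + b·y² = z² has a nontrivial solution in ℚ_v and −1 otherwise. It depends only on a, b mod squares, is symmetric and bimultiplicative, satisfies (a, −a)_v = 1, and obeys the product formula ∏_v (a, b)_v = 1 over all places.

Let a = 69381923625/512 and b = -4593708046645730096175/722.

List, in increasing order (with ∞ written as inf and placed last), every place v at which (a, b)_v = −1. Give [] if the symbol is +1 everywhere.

[7, 37]

Mod squares: a ≡ 12586290, b ≡ -28014. Check v ∈ {∞, 2, 3, 5, 7, 13, 17, 19, 23, 29, 37}.
v=19: a=19^0·(≡4), b=19^-2·(≡16) mod 19; (4|19)=+1, (16|19)=+1; (−1)^{0·-2·9}·(+1)^-2·(+1)^0 = +1.
v=17: a=17^1·(≡11), b=17^2·(≡8) mod 17; (11|17)=-1, (8|17)=+1; (−1)^{1·2·8}·(-1)^2·(+1)^1 = +1.
v=2: v_2(a)=-9, v_2(b)=-1; units ≡ 1, 1 (mod 8); ε·ε+αω+βω = 0·0+-9·0+-1·0 ≡ 0  ⇒  (a,b)_2 = +1.
v=7: a=7^2·(≡5), b=7^3·(≡4) mod 7; (5|7)=-1, (4|7)=+1; (−1)^{2·3·3}·(-1)^3·(+1)^2 = -1.
v=∞: 12586290 > 0 and -28014 < 0  ⇒  (a,b)_∞ = +1.
v=5: a=5^3·(≡2), b=5^2·(≡4) mod 5; (2|5)=-1, (4|5)=+1; (−1)^{3·2·2}·(-1)^2·(+1)^3 = +1.
v=29: a=29^1·(≡1), b=29^3·(≡9) mod 29; (1|29)=+1, (9|29)=+1; (−1)^{1·3·14}·(+1)^3·(+1)^1 = +1.
v=3: a=3^3·(≡2), b=3^3·(≡1) mod 3; (2|3)=-1, (1|3)=+1; (−1)^{3·3·1}·(-1)^3·(+1)^3 = +1.
v=13: a=13^0·(≡8), b=13^2·(≡10) mod 13; (8|13)=-1, (10|13)=+1; (−1)^{0·2·6}·(-1)^2·(+1)^0 = +1.
v=37: a=37^1·(≡24), b=37^2·(≡5) mod 37; (24|37)=-1, (5|37)=-1; (−1)^{1·2·18}·(-1)^2·(-1)^1 = -1.
v=23: a=23^1·(≡17), b=23^3·(≡4) mod 23; (17|23)=-1, (4|23)=+1; (−1)^{1·3·11}·(-1)^3·(+1)^1 = +1.
(12586290, -28014 / ℚ) ramifies at {7, 37}: a division algebra.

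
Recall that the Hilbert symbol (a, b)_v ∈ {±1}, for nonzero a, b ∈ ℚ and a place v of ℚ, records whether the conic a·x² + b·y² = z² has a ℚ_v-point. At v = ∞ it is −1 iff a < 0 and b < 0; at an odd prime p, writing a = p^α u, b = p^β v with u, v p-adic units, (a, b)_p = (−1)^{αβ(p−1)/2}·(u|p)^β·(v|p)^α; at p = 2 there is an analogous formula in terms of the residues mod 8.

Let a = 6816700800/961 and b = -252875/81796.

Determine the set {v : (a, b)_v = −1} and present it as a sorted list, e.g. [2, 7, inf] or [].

(a, b) ≡ (182, -35) mod (ℚ^×)²; places V = {2, 3, 5, 7, 11, 13, 17, 31, ∞}.
(a,b)_7: α=1, u≡3; β=1, v≡2 (mod 7); (3|7)=-1, (2|7)=+1; sign (−1)^1·-1^1·+1^1 = +1.
(a,b)_17: α=2, u≡12; β=2, v≡1 (mod 17); (12|17)=-1, (1|17)=+1; sign (−1)^0·-1^2·+1^2 = +1.
(a,b)_2: α=7, β=-2; u≡3, v≡5 (mod 8); ε(u)ε(v)=1·0, αω(v)=7·1, βω(u)=-2·1; sum ≡ 1  ⇒  -1.
(a,b)_13: α=1, u≡4; β=-2, v≡9 (mod 13); (4|13)=+1, (9|13)=+1; sign (−1)^0·+1^-2·+1^1 = +1.
(a,b)_5: α=2, u≡2; β=3, v≡2 (mod 5); (2|5)=-1, (2|5)=-1; sign (−1)^0·-1^3·-1^2 = -1.
(a,b)_∞: sgn(182)=+, sgn(-35)=−, so +1.
(a,b)_11: α=0, u≡2; β=-2, v≡3 (mod 11); (2|11)=-1, (3|11)=+1; sign (−1)^0·-1^-2·+1^0 = +1.
(a,b)_31: α=-2, u≡6; β=0, v≡3 (mod 31); (6|31)=-1, (3|31)=-1; sign (−1)^0·-1^0·-1^-2 = +1.
(a,b)_3: α=4, u≡2; β=0, v≡1 (mod 3); (2|3)=-1, (1|3)=+1; sign (−1)^0·-1^0·+1^4 = +1.
|Ram(182, -35)| = 2, even; anisotropic at {2, 5}.

[2, 5]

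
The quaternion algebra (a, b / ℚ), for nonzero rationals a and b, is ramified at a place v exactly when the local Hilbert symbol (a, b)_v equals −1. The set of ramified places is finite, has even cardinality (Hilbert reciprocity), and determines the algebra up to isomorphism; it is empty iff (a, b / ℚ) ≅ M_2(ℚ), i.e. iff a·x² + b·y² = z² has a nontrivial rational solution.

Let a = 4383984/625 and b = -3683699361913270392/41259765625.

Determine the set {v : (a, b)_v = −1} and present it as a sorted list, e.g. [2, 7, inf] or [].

[3, 11]

(a, b) ≡ (759, -1518) mod (ℚ^×)²; places V = {2, 3, 5, 7, 11, 13, 19, 23, ∞}.
(a,b)_7: α=0, u≡5; β=2, v≡2 (mod 7); (5|7)=-1, (2|7)=+1; sign (−1)^0·-1^2·+1^0 = +1.
(a,b)_∞: sgn(759)=+, sgn(-1518)=−, so +1.
(a,b)_23: α=1, u≡19; β=1, v≡13 (mod 23); (19|23)=-1, (13|23)=+1; sign (−1)^1·-1^1·+1^1 = +1.
(a,b)_5: α=-4, u≡4; β=-12, v≡2 (mod 5); (4|5)=+1, (2|5)=-1; sign (−1)^0·+1^-12·-1^-4 = +1.
(a,b)_13: α=0, u≡7; β=-2, v≡9 (mod 13); (7|13)=-1, (9|13)=+1; sign (−1)^0·-1^-2·+1^0 = +1.
(a,b)_11: α=1, u≡4; β=1, v≡4 (mod 11); (4|11)=+1, (4|11)=+1; sign (−1)^1·+1^1·+1^1 = -1.
(a,b)_3: α=1, u≡1; β=7, v≡1 (mod 3); (1|3)=+1, (1|3)=+1; sign (−1)^1·+1^7·+1^1 = -1.
(a,b)_2: α=4, β=3; u≡7, v≡1 (mod 8); ε(u)ε(v)=1·0, αω(v)=4·0, βω(u)=3·0; sum ≡ 0  ⇒  +1.
(a,b)_19: α=2, u≡8; β=8, v≡10 (mod 19); (8|19)=-1, (10|19)=-1; sign (−1)^0·-1^8·-1^2 = +1.
Ram(759, -1518) = {3, 11}; no ℚ_3-point on the conic.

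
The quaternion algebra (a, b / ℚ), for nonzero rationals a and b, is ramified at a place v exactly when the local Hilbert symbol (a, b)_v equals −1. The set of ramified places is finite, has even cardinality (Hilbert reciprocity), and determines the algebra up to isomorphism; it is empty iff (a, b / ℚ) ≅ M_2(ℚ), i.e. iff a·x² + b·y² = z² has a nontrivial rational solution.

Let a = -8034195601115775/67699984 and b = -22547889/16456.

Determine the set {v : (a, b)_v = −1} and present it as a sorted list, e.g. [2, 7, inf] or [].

(a, b) ≡ (-6279, -193154) mod (ℚ^×)²; places V = {2, 3, 5, 7, 11, 13, 17, 19, 23, ∞}.
(a,b)_11: α=-4, u≡2; β=-2, v≡8 (mod 11); (2|11)=-1, (8|11)=-1; sign (−1)^0·-1^-2·-1^-4 = +1.
(a,b)_3: α=11, u≡1; β=4, v≡1 (mod 3); (1|3)=+1, (1|3)=+1; sign (−1)^0·+1^4·+1^11 = +1.
(a,b)_17: α=-2, u≡6; β=-1, v≡7 (mod 17); (6|17)=-1, (7|17)=-1; sign (−1)^0·-1^-1·-1^-2 = -1.
(a,b)_23: α=1, u≡8; β=1, v≡5 (mod 23); (8|23)=+1, (5|23)=-1; sign (−1)^1·+1^1·-1^1 = +1.
(a,b)_13: α=1, u≡7; β=1, v≡3 (mod 13); (7|13)=-1, (3|13)=+1; sign (−1)^0·-1^1·+1^1 = -1.
(a,b)_7: α=5, u≡3; β=2, v≡2 (mod 7); (3|7)=-1, (2|7)=+1; sign (−1)^0·-1^2·+1^5 = +1.
(a,b)_5: α=2, u≡1; β=0, v≡1 (mod 5); (1|5)=+1, (1|5)=+1; sign (−1)^0·+1^0·+1^2 = +1.
(a,b)_2: α=-4, β=-3; u≡1, v≡7 (mod 8); ε(u)ε(v)=0·1, αω(v)=-4·0, βω(u)=-3·0; sum ≡ 0  ⇒  +1.
(a,b)_∞: sgn(-6279)=−, sgn(-193154)=−, so -1.
(a,b)_19: α=2, u≡13; β=1, v≡14 (mod 19); (13|19)=-1, (14|19)=-1; sign (−1)^0·-1^1·-1^2 = -1.
Ram(-6279, -193154) = {13, 17, 19, ∞}; no ℚ_13-point on the conic.

[13, 17, 19, inf]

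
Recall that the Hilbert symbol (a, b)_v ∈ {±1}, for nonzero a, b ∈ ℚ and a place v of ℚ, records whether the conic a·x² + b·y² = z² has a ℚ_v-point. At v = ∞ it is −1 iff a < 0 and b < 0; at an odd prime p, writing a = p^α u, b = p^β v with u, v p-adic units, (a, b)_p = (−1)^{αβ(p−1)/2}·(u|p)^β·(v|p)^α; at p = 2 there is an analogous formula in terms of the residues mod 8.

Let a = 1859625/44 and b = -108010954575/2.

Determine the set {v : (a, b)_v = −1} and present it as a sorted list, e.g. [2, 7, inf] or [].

[2, 3, 11, 29]

Mod squares: a ≡ 90915, b ≡ -174. Check v ∈ {∞, 2, 3, 5, 11, 19, 29}.
v=29: a=29^1·(≡12), b=29^3·(≡1) mod 29; (12|29)=-1, (1|29)=+1; (−1)^{1·3·14}·(-1)^3·(+1)^1 = -1.
v=2: v_2(a)=-2, v_2(b)=-1; units ≡ 3, 1 (mod 8); ε·ε+αω+βω = 1·0+-2·0+-1·1 ≡ 1  ⇒  (a,b)_2 = -1.
v=5: a=5^3·(≡3), b=5^2·(≡1) mod 5; (3|5)=-1, (1|5)=+1; (−1)^{3·2·2}·(-1)^2·(+1)^3 = +1.
v=11: a=11^-1·(≡5), b=11^0·(≡2) mod 11; (5|11)=+1, (2|11)=-1; (−1)^{-1·0·5}·(+1)^0·(-1)^-1 = -1.
v=19: a=19^1·(≡1), b=19^0·(≡1) mod 19; (1|19)=+1, (1|19)=+1; (−1)^{1·0·9}·(+1)^0·(+1)^1 = +1.
v=∞: 90915 > 0 and -174 < 0  ⇒  (a,b)_∞ = +1.
v=3: a=3^3·(≡2), b=3^11·(≡2) mod 3; (2|3)=-1, (2|3)=-1; (−1)^{3·11·1}·(-1)^11·(-1)^3 = -1.
Ram(90915, -174) = {2, 3, 11, 29}; no ℚ_2-point on the conic.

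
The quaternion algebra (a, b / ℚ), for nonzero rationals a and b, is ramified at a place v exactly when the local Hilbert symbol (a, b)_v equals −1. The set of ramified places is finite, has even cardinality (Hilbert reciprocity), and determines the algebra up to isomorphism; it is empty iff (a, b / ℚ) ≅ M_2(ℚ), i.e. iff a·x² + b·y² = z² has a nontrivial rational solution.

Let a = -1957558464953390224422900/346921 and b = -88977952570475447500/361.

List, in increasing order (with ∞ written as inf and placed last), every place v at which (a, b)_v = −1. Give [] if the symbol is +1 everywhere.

[13, 17, 23, 29, 41, inf]

(a, b) ≡ (-9794941, -464899) mod (ℚ^×)²; places V = {2, 3, 5, 7, 13, 17, 19, 23, 29, 31, 41, 47, ∞}.
(a,b)_3: α=2, u≡2; β=0, v≡2 (mod 3); (2|3)=-1, (2|3)=-1; sign (−1)^0·-1^0·-1^2 = +1.
(a,b)_∞: sgn(-9794941)=−, sgn(-464899)=−, so -1.
(a,b)_5: α=2, u≡4; β=4, v≡4 (mod 5); (4|5)=+1, (4|5)=+1; sign (−1)^0·+1^4·+1^2 = +1.
(a,b)_23: α=1, u≡1; β=1, v≡4 (mod 23); (1|23)=+1, (4|23)=+1; sign (−1)^1·+1^1·+1^1 = -1.
(a,b)_41: α=1, u≡7; β=1, v≡39 (mod 41); (7|41)=-1, (39|41)=+1; sign (−1)^0·-1^1·+1^1 = -1.
(a,b)_19: α=-2, u≡14; β=-2, v≡12 (mod 19); (14|19)=-1, (12|19)=-1; sign (−1)^0·-1^-2·-1^-2 = +1.
(a,b)_31: α=-2, u≡25; β=0, v≡18 (mod 31); (25|31)=+1, (18|31)=+1; sign (−1)^0·+1^0·+1^-2 = +1.
(a,b)_17: α=1, u≡9; β=1, v≡5 (mod 17); (9|17)=+1, (5|17)=-1; sign (−1)^0·+1^1·-1^1 = -1.
(a,b)_47: α=3, u≡8; β=2, v≡2 (mod 47); (8|47)=+1, (2|47)=+1; sign (−1)^0·+1^2·+1^3 = +1.
(a,b)_29: α=6, u≡21; β=5, v≡7 (mod 29); (21|29)=-1, (7|29)=+1; sign (−1)^0·-1^5·+1^6 = -1.
(a,b)_7: α=0, u≡3; β=2, v≡6 (mod 7); (3|7)=-1, (6|7)=-1; sign (−1)^0·-1^2·-1^0 = +1.
(a,b)_2: α=2, β=2; u≡3, v≡5 (mod 8); ε(u)ε(v)=1·0, αω(v)=2·1, βω(u)=2·1; sum ≡ 0  ⇒  +1.
(a,b)_13: α=3, u≡3; β=0, v≡7 (mod 13); (3|13)=+1, (7|13)=-1; sign (−1)^0·+1^0·-1^3 = -1.
|Ram(-9794941, -464899)| = 6, even; anisotropic at {13, 17, 23, 29, 41, ∞}.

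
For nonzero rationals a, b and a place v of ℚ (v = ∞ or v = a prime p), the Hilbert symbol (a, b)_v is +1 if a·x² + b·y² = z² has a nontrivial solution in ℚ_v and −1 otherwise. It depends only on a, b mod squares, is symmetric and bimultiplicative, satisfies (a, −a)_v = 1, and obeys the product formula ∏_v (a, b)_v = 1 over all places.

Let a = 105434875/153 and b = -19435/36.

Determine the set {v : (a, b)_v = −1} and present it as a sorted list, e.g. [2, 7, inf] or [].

[]

Mod squares: a ≡ 424235, b ≡ -115. Check v ∈ {∞, 2, 3, 5, 7, 13, 17, 23, 31}.
v=13: a=13^2·(≡7), b=13^2·(≡8) mod 13; (7|13)=-1, (8|13)=-1; (−1)^{2·2·6}·(-1)^2·(-1)^2 = +1.
v=∞: 424235 > 0 and -115 < 0  ⇒  (a,b)_∞ = +1.
v=3: a=3^-2·(≡2), b=3^-2·(≡2) mod 3; (2|3)=-1, (2|3)=-1; (−1)^{-2·-2·1}·(-1)^-2·(-1)^-2 = +1.
v=7: a=7^1·(≡6), b=7^0·(≡4) mod 7; (6|7)=-1, (4|7)=+1; (−1)^{1·0·3}·(-1)^0·(+1)^1 = +1.
v=31: a=31^1·(≡20), b=31^0·(≡19) mod 31; (20|31)=+1, (19|31)=+1; (−1)^{1·0·15}·(+1)^0·(+1)^1 = +1.
v=2: v_2(a)=0, v_2(b)=-2; units ≡ 3, 5 (mod 8); ε·ε+αω+βω = 1·0+0·1+-2·1 ≡ 0  ⇒  (a,b)_2 = +1.
v=5: a=5^3·(≡3), b=5^1·(≡3) mod 5; (3|5)=-1, (3|5)=-1; (−1)^{3·1·2}·(-1)^1·(-1)^3 = +1.
v=23: a=23^1·(≡15), b=23^1·(≡4) mod 23; (15|23)=-1, (4|23)=+1; (−1)^{1·1·11}·(-1)^1·(+1)^1 = +1.
v=17: a=17^-1·(≡16), b=17^0·(≡15) mod 17; (16|17)=+1, (15|17)=+1; (−1)^{-1·0·8}·(+1)^0·(+1)^-1 = +1.
Ram(a, b) = ∅: the form 424235·x² + -115·y² − z² is isotropic over every ℚ_v, so by Hasse–Minkowski it is isotropic over ℚ.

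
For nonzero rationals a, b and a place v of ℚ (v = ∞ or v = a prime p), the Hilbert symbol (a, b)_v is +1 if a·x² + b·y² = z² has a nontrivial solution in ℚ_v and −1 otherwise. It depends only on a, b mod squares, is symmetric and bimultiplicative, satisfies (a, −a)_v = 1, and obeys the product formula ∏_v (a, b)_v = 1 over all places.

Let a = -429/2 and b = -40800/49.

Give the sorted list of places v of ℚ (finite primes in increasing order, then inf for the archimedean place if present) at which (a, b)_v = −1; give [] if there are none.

Mod squares: a ≡ -858, b ≡ -102. Check v ∈ {∞, 2, 3, 5, 7, 11, 13, 17}.
v=∞: -858 < 0 and -102 < 0  ⇒  (a,b)_∞ = -1.
v=5: a=5^0·(≡3), b=5^2·(≡2) mod 5; (3|5)=-1, (2|5)=-1; (−1)^{0·2·2}·(-1)^2·(-1)^0 = +1.
v=17: a=17^0·(≡15), b=17^1·(≡10) mod 17; (15|17)=+1, (10|17)=-1; (−1)^{0·1·8}·(+1)^1·(-1)^0 = +1.
v=11: a=11^1·(≡8), b=11^0·(≡2) mod 11; (8|11)=-1, (2|11)=-1; (−1)^{1·0·5}·(-1)^0·(-1)^1 = -1.
v=13: a=13^1·(≡3), b=13^0·(≡2) mod 13; (3|13)=+1, (2|13)=-1; (−1)^{1·0·6}·(+1)^0·(-1)^1 = -1.
v=3: a=3^1·(≡2), b=3^1·(≡2) mod 3; (2|3)=-1, (2|3)=-1; (−1)^{1·1·1}·(-1)^1·(-1)^1 = -1.
v=7: a=7^0·(≡6), b=7^-2·(≡3) mod 7; (6|7)=-1, (3|7)=-1; (−1)^{0·-2·3}·(-1)^-2·(-1)^0 = +1.
v=2: v_2(a)=-1, v_2(b)=5; units ≡ 3, 5 (mod 8); ε·ε+αω+βω = 1·0+-1·1+5·1 ≡ 0  ⇒  (a,b)_2 = +1.
Ram(-858, -102) = {3, 11, 13, ∞}; no ℚ_3-point on the conic.

[3, 11, 13, inf]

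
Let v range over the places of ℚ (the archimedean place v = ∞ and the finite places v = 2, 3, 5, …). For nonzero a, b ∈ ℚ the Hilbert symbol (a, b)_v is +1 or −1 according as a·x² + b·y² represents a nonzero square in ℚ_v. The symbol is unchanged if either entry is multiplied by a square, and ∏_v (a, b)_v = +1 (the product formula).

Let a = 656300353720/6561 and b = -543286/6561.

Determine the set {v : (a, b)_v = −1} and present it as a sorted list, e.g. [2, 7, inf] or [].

(a, b) ≡ (1870, -646) mod (ℚ^×)²; places V = {2, 3, 5, 11, 17, 19, 29, ∞}.
(a,b)_17: α=3, u≡13; β=1, v≡15 (mod 17); (13|17)=+1, (15|17)=+1; sign (−1)^0·+1^1·+1^3 = +1.
(a,b)_2: α=3, β=1; u≡7, v≡5 (mod 8); ε(u)ε(v)=1·0, αω(v)=3·1, βω(u)=1·0; sum ≡ 1  ⇒  -1.
(a,b)_3: α=-8, u≡1; β=-8, v≡2 (mod 3); (1|3)=+1, (2|3)=-1; sign (−1)^0·+1^-8·-1^-8 = +1.
(a,b)_11: α=1, u≡1; β=0, v≡3 (mod 11); (1|11)=+1, (3|11)=+1; sign (−1)^0·+1^0·+1^1 = +1.
(a,b)_29: α=2, u≡12; β=2, v≡3 (mod 29); (12|29)=-1, (3|29)=-1; sign (−1)^0·-1^2·-1^2 = +1.
(a,b)_19: α=2, u≡18; β=1, v≡16 (mod 19); (18|19)=-1, (16|19)=+1; sign (−1)^0·-1^1·+1^2 = -1.
(a,b)_5: α=1, u≡4; β=0, v≡4 (mod 5); (4|5)=+1, (4|5)=+1; sign (−1)^0·+1^0·+1^1 = +1.
(a,b)_∞: sgn(1870)=+, sgn(-646)=−, so +1.
|Ram(1870, -646)| = 2, even; anisotropic at {2, 19}.

[2, 19]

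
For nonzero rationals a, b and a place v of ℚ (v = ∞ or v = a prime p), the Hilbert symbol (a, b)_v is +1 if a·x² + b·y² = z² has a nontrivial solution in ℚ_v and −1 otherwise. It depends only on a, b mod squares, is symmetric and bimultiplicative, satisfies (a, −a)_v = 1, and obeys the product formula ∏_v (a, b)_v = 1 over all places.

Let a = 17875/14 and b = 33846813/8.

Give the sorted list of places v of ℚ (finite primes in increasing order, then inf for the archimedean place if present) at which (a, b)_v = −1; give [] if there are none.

[7, 13]

(a, b) ≡ (10010, 154) mod (ℚ^×)²; places V = {2, 3, 5, 7, 11, 13, 17, ∞}.
(a,b)_3: α=0, u≡2; β=2, v≡1 (mod 3); (2|3)=-1, (1|3)=+1; sign (−1)^0·-1^2·+1^0 = +1.
(a,b)_17: α=0, u≡3; β=2, v≡9 (mod 17); (3|17)=-1, (9|17)=+1; sign (−1)^0·-1^2·+1^0 = +1.
(a,b)_11: α=1, u≡10; β=1, v≡1 (mod 11); (10|11)=-1, (1|11)=+1; sign (−1)^1·-1^1·+1^1 = +1.
(a,b)_∞: sgn(10010)=+, sgn(154)=+, so +1.
(a,b)_5: α=3, u≡2; β=0, v≡1 (mod 5); (2|5)=-1, (1|5)=+1; sign (−1)^0·-1^0·+1^3 = +1.
(a,b)_7: α=-1, u≡2; β=1, v≡2 (mod 7); (2|7)=+1, (2|7)=+1; sign (−1)^1·+1^1·+1^-1 = -1.
(a,b)_2: α=-1, β=-3; u≡5, v≡5 (mod 8); ε(u)ε(v)=0·0, αω(v)=-1·1, βω(u)=-3·1; sum ≡ 0  ⇒  +1.
(a,b)_13: α=1, u≡10; β=2, v≡8 (mod 13); (10|13)=+1, (8|13)=-1; sign (−1)^0·+1^2·-1^1 = -1.
Ram(10010, 154) = {7, 13}; no ℚ_7-point on the conic.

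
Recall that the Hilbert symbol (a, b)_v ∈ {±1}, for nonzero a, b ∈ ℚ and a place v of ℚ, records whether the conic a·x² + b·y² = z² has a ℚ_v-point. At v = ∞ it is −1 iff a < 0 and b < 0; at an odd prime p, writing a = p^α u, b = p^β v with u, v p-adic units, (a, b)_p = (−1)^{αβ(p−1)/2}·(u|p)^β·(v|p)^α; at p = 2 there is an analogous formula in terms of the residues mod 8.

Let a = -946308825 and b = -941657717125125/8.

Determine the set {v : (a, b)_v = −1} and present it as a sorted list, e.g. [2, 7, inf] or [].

Mod squares: a ≡ -33, b ≡ -10010. Check v ∈ {∞, 2, 3, 5, 7, 11, 13, 17}.
v=17: a=17^2·(≡13), b=17^2·(≡5) mod 17; (13|17)=+1, (5|17)=-1; (−1)^{2·2·8}·(+1)^2·(-1)^2 = +1.
v=13: a=13^0·(≡6), b=13^1·(≡4) mod 13; (6|13)=-1, (4|13)=+1; (−1)^{0·1·6}·(-1)^1·(+1)^0 = -1.
v=11: a=11^1·(≡10), b=11^1·(≡1) mod 11; (10|11)=-1, (1|11)=+1; (−1)^{1·1·5}·(-1)^1·(+1)^1 = +1.
v=∞: -33 < 0 and -10010 < 0  ⇒  (a,b)_∞ = -1.
v=3: a=3^5·(≡1), b=3^12·(≡1) mod 3; (1|3)=+1, (1|3)=+1; (−1)^{5·12·1}·(+1)^12·(+1)^5 = +1.
v=7: a=7^2·(≡1), b=7^3·(≡6) mod 7; (1|7)=+1, (6|7)=-1; (−1)^{2·3·3}·(+1)^3·(-1)^2 = +1.
v=5: a=5^2·(≡2), b=5^3·(≡3) mod 5; (2|5)=-1, (3|5)=-1; (−1)^{2·3·2}·(-1)^3·(-1)^2 = -1.
v=2: v_2(a)=0, v_2(b)=-3; units ≡ 7, 3 (mod 8); ε·ε+αω+βω = 1·1+0·1+-3·0 ≡ 1  ⇒  (a,b)_2 = -1.
|Ram(-33, -10010)| = 4, even; anisotropic at {2, 5, 13, ∞}.

[2, 5, 13, inf]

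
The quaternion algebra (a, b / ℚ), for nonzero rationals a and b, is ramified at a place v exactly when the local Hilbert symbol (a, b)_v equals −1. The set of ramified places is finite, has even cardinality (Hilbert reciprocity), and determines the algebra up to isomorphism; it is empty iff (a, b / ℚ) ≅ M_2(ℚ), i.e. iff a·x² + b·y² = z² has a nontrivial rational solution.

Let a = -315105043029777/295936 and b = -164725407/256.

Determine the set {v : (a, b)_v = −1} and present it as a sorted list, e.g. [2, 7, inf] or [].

[3, inf]

(a, b) ≡ (-33, -7) mod (ℚ^×)²; places V = {2, 3, 7, 11, 13, 17, ∞}.
(a,b)_11: α=3, u≡10; β=2, v≡5 (mod 11); (10|11)=-1, (5|11)=+1; sign (−1)^0·-1^2·+1^3 = +1.
(a,b)_∞: sgn(-33)=−, sgn(-7)=−, so -1.
(a,b)_7: α=8, u≡4; β=5, v≡5 (mod 7); (4|7)=+1, (5|7)=-1; sign (−1)^0·+1^5·-1^8 = +1.
(a,b)_2: α=-10, β=-8; u≡7, v≡1 (mod 8); ε(u)ε(v)=1·0, αω(v)=-10·0, βω(u)=-8·0; sum ≡ 0  ⇒  +1.
(a,b)_17: α=-2, u≡15; β=0, v≡3 (mod 17); (15|17)=+1, (3|17)=-1; sign (−1)^0·+1^0·-1^-2 = +1.
(a,b)_3: α=5, u≡1; β=4, v≡2 (mod 3); (1|3)=+1, (2|3)=-1; sign (−1)^0·+1^4·-1^5 = -1.
(a,b)_13: α=2, u≡2; β=0, v≡7 (mod 13); (2|13)=-1, (7|13)=-1; sign (−1)^0·-1^0·-1^2 = +1.
Ram(-33, -7) = {3, ∞}; no ℚ_3-point on the conic.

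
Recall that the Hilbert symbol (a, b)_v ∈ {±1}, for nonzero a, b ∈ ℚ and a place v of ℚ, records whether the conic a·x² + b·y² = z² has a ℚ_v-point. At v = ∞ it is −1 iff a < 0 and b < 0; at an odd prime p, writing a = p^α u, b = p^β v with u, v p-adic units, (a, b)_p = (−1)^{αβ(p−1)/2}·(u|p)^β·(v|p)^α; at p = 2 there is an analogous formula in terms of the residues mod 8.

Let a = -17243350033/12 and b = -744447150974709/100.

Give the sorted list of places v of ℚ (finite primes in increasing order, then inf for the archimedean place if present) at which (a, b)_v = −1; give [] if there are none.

[23, inf]

Mod squares: a ≡ -182091, b ≡ -191429. Check v ∈ {∞, 2, 3, 5, 7, 13, 23, 29, 41}.
v=5: a=5^0·(≡1), b=5^-2·(≡4) mod 5; (1|5)=+1, (4|5)=+1; (−1)^{0·-2·2}·(+1)^-2·(+1)^0 = +1.
v=7: a=7^1·(≡6), b=7^1·(≡4) mod 7; (6|7)=-1, (4|7)=+1; (−1)^{1·1·3}·(-1)^1·(+1)^1 = +1.
v=∞: -182091 < 0 and -191429 < 0  ⇒  (a,b)_∞ = -1.
v=2: v_2(a)=-2, v_2(b)=-2; units ≡ 5, 3 (mod 8); ε·ε+αω+βω = 0·1+-2·1+-2·1 ≡ 0  ⇒  (a,b)_2 = +1.
v=23: a=23^1·(≡8), b=23^1·(≡1) mod 23; (8|23)=+1, (1|23)=+1; (−1)^{1·1·11}·(+1)^1·(+1)^1 = -1.
v=13: a=13^3·(≡8), b=13^4·(≡12) mod 13; (8|13)=-1, (12|13)=+1; (−1)^{3·4·6}·(-1)^4·(+1)^3 = +1.
v=41: a=41^2·(≡10), b=41^3·(≡9) mod 41; (10|41)=+1, (9|41)=+1; (−1)^{2·3·20}·(+1)^3·(+1)^2 = +1.
v=29: a=29^1·(≡10), b=29^1·(≡2) mod 29; (10|29)=-1, (2|29)=-1; (−1)^{1·1·14}·(-1)^1·(-1)^1 = +1.
v=3: a=3^-1·(≡2), b=3^4·(≡1) mod 3; (2|3)=-1, (1|3)=+1; (−1)^{-1·4·1}·(-1)^4·(+1)^-1 = +1.
|Ram(-182091, -191429)| = 2, even; anisotropic at {23, ∞}.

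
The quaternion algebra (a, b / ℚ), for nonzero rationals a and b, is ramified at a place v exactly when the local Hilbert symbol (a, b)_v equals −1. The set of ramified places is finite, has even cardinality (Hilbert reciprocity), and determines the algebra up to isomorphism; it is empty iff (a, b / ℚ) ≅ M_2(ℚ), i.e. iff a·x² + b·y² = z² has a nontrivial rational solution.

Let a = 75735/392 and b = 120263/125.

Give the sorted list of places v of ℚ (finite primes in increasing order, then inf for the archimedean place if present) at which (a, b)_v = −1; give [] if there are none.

Mod squares: a ≡ 1870, b ≡ 715. Check v ∈ {∞, 2, 3, 5, 7, 11, 13, 17, 29}.
v=7: a=7^-2·(≡2), b=7^0·(≡4) mod 7; (2|7)=+1, (4|7)=+1; (−1)^{-2·0·3}·(+1)^0·(+1)^-2 = +1.
v=11: a=11^1·(≡3), b=11^1·(≡8) mod 11; (3|11)=+1, (8|11)=-1; (−1)^{1·1·5}·(+1)^1·(-1)^1 = +1.
v=29: a=29^0·(≡3), b=29^2·(≡3) mod 29; (3|29)=-1, (3|29)=-1; (−1)^{0·2·14}·(-1)^2·(-1)^0 = +1.
v=3: a=3^4·(≡1), b=3^0·(≡1) mod 3; (1|3)=+1, (1|3)=+1; (−1)^{4·0·1}·(+1)^0·(+1)^4 = +1.
v=17: a=17^1·(≡1), b=17^0·(≡15) mod 17; (1|17)=+1, (15|17)=+1; (−1)^{1·0·8}·(+1)^0·(+1)^1 = +1.
v=2: v_2(a)=-3, v_2(b)=0; units ≡ 7, 3 (mod 8); ε·ε+αω+βω = 1·1+-3·1+0·0 ≡ 0  ⇒  (a,b)_2 = +1.
v=5: a=5^1·(≡1), b=5^-3·(≡3) mod 5; (1|5)=+1, (3|5)=-1; (−1)^{1·-3·2}·(+1)^-3·(-1)^1 = -1.
v=∞: 1870 > 0 and 715 > 0  ⇒  (a,b)_∞ = +1.
v=13: a=13^0·(≡5), b=13^1·(≡1) mod 13; (5|13)=-1, (1|13)=+1; (−1)^{0·1·6}·(-1)^1·(+1)^0 = -1.
(1870, 715 / ℚ) ramifies at {5, 13}: a division algebra.

[5, 13]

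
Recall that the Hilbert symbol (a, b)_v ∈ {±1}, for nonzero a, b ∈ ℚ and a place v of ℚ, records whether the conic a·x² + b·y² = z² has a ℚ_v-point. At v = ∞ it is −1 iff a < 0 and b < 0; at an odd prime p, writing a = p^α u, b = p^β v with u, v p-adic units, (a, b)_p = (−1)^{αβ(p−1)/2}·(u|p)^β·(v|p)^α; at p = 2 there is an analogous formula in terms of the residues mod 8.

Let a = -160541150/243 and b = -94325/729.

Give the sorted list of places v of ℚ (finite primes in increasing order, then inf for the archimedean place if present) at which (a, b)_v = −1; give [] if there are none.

[23, inf]

(a, b) ≡ (-393162, -77) mod (ℚ^×)²; places V = {2, 3, 5, 7, 11, 23, 37, ∞}.
(a,b)_23: α=1, u≡1; β=0, v≡20 (mod 23); (1|23)=+1, (20|23)=-1; sign (−1)^0·+1^0·-1^1 = -1.
(a,b)_11: α=1, u≡7; β=1, v≡9 (mod 11); (7|11)=-1, (9|11)=+1; sign (−1)^1·-1^1·+1^1 = +1.
(a,b)_37: α=1, u≡16; β=0, v≡28 (mod 37); (16|37)=+1, (28|37)=+1; sign (−1)^0·+1^0·+1^1 = +1.
(a,b)_2: α=1, β=0; u≡3, v≡3 (mod 8); ε(u)ε(v)=1·1, αω(v)=1·1, βω(u)=0·1; sum ≡ 0  ⇒  +1.
(a,b)_∞: sgn(-393162)=−, sgn(-77)=−, so -1.
(a,b)_7: α=3, u≡1; β=3, v≡5 (mod 7); (1|7)=+1, (5|7)=-1; sign (−1)^1·+1^3·-1^3 = +1.
(a,b)_3: α=-5, u≡1; β=-6, v≡1 (mod 3); (1|3)=+1, (1|3)=+1; sign (−1)^0·+1^-6·+1^-5 = +1.
(a,b)_5: α=2, u≡3; β=2, v≡3 (mod 5); (3|5)=-1, (3|5)=-1; sign (−1)^0·-1^2·-1^2 = +1.
Ram(-393162, -77) = {23, ∞}; no ℚ_23-point on the conic.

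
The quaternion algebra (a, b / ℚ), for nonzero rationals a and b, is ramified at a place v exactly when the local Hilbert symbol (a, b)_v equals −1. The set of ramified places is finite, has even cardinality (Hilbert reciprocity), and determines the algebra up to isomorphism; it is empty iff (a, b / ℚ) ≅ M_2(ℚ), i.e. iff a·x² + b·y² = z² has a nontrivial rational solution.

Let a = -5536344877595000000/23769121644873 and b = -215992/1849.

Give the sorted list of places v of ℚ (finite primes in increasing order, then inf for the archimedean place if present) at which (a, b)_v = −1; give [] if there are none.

[2, 3, 5, 19, 29, inf]

Mod squares: a ≡ -5115, b ≡ -1102. Check v ∈ {∞, 2, 3, 5, 7, 11, 17, 19, 29, 31, 43}.
v=19: a=19^2·(≡14), b=19^1·(≡18) mod 19; (14|19)=-1, (18|19)=-1; (−1)^{2·1·9}·(-1)^1·(-1)^2 = -1.
v=2: v_2(a)=6, v_2(b)=3; units ≡ 5, 1 (mod 8); ε·ε+αω+βω = 0·0+6·0+3·1 ≡ 1  ⇒  (a,b)_2 = -1.
v=∞: -5115 < 0 and -1102 < 0  ⇒  (a,b)_∞ = -1.
v=11: a=11^-1·(≡8), b=11^0·(≡4) mod 11; (8|11)=-1, (4|11)=+1; (−1)^{-1·0·5}·(-1)^0·(+1)^-1 = +1.
v=17: a=17^-2·(≡8), b=17^0·(≡6) mod 17; (8|17)=+1, (6|17)=-1; (−1)^{-2·0·8}·(+1)^0·(-1)^-2 = +1.
v=43: a=43^-4·(≡42), b=43^-2·(≡40) mod 43; (42|43)=-1, (40|43)=+1; (−1)^{-4·-2·21}·(-1)^-2·(+1)^-4 = +1.
v=7: a=7^6·(≡1), b=7^2·(≡2) mod 7; (1|7)=+1, (2|7)=+1; (−1)^{6·2·3}·(+1)^2·(+1)^6 = +1.
v=5: a=5^7·(≡3), b=5^0·(≡2) mod 5; (3|5)=-1, (2|5)=-1; (−1)^{7·0·2}·(-1)^0·(-1)^7 = -1.
v=31: a=31^1·(≡24), b=31^0·(≡7) mod 31; (24|31)=-1, (7|31)=+1; (−1)^{1·0·15}·(-1)^0·(+1)^1 = +1.
v=29: a=29^2·(≡15), b=29^1·(≡20) mod 29; (15|29)=-1, (20|29)=+1; (−1)^{2·1·14}·(-1)^1·(+1)^2 = -1.
v=3: a=3^-7·(≡2), b=3^0·(≡2) mod 3; (2|3)=-1, (2|3)=-1; (−1)^{-7·0·1}·(-1)^0·(-1)^-7 = -1.
|Ram(-5115, -1102)| = 6, even; anisotropic at {2, 3, 5, 19, 29, ∞}.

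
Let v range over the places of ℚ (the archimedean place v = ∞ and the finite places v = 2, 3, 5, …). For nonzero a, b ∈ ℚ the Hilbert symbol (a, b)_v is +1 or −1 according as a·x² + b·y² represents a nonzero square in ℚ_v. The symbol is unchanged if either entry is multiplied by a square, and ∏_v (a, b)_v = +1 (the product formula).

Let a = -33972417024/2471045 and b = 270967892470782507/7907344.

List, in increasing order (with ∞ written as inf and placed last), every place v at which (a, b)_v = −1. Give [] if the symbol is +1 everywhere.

Mod squares: a ≡ -2730, b ≡ 3. Check v ∈ {∞, 2, 3, 5, 7, 11, 13, 17, 19, 29, 37}.
v=7: a=7^1·(≡2), b=7^4·(≡6) mod 7; (2|7)=+1, (6|7)=-1; (−1)^{1·4·3}·(+1)^4·(-1)^1 = -1.
v=3: a=3^1·(≡2), b=3^3·(≡1) mod 3; (2|3)=-1, (1|3)=+1; (−1)^{1·3·1}·(-1)^3·(+1)^1 = +1.
v=37: a=37^-2·(≡5), b=37^-2·(≡10) mod 37; (5|37)=-1, (10|37)=+1; (−1)^{-2·-2·18}·(-1)^-2·(+1)^-2 = +1.
v=19: a=19^-2·(≡9), b=19^-2·(≡2) mod 19; (9|19)=+1, (2|19)=-1; (−1)^{-2·-2·9}·(+1)^-2·(-1)^-2 = +1.
v=5: a=5^-1·(≡4), b=5^0·(≡3) mod 5; (4|5)=+1, (3|5)=-1; (−1)^{-1·0·2}·(+1)^0·(-1)^-1 = -1.
v=2: v_2(a)=9, v_2(b)=-4; units ≡ 3, 3 (mod 8); ε·ε+αω+βω = 1·1+9·1+-4·1 ≡ 0  ⇒  (a,b)_2 = +1.
v=29: a=29^2·(≡22), b=29^4·(≡10) mod 29; (22|29)=+1, (10|29)=-1; (−1)^{2·4·14}·(+1)^4·(-1)^2 = +1.
v=17: a=17^2·(≡12), b=17^2·(≡10) mod 17; (12|17)=-1, (10|17)=-1; (−1)^{2·2·8}·(-1)^2·(-1)^2 = +1.
v=∞: -2730 < 0 and 3 > 0  ⇒  (a,b)_∞ = +1.
v=13: a=13^1·(≡5), b=13^2·(≡4) mod 13; (5|13)=-1, (4|13)=+1; (−1)^{1·2·6}·(-1)^2·(+1)^1 = +1.
v=11: a=11^0·(≡3), b=11^2·(≡9) mod 11; (3|11)=+1, (9|11)=+1; (−1)^{0·2·5}·(+1)^2·(+1)^0 = +1.
(-2730, 3 / ℚ) ramifies at {5, 7}: a division algebra.

[5, 7]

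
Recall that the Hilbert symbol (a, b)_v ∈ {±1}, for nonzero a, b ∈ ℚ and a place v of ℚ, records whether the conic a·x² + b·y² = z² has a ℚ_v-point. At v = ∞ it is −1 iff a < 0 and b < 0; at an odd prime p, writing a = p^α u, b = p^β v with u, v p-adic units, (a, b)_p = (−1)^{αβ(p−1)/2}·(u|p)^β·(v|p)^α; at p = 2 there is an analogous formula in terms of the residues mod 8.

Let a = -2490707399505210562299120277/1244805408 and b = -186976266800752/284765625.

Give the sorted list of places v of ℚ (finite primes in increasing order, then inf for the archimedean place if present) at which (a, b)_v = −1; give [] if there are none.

[13, 19, 29, inf]

(a, b) ≡ (-26, -9367) mod (ℚ^×)²; places V = {2, 3, 5, 7, 11, 13, 17, 19, 23, 29, ∞}.
(a,b)_17: α=4, u≡16; β=1, v≡11 (mod 17); (16|17)=+1, (11|17)=-1; sign (−1)^0·+1^1·-1^4 = +1.
(a,b)_23: α=2, u≡19; β=0, v≡19 (mod 23); (19|23)=-1, (19|23)=-1; sign (−1)^0·-1^0·-1^2 = +1.
(a,b)_7: α=-2, u≡2; β=0, v≡3 (mod 7); (2|7)=+1, (3|7)=-1; sign (−1)^0·+1^0·-1^-2 = +1.
(a,b)_19: α=10, u≡10; β=3, v≡16 (mod 19); (10|19)=-1, (16|19)=+1; sign (−1)^0·-1^3·+1^10 = -1.
(a,b)_11: α=-2, u≡7; β=2, v≡3 (mod 11); (7|11)=-1, (3|11)=+1; sign (−1)^0·-1^2·+1^-2 = +1.
(a,b)_∞: sgn(-26)=−, sgn(-9367)=−, so -1.
(a,b)_2: α=-5, β=4; u≡3, v≡1 (mod 8); ε(u)ε(v)=1·0, αω(v)=-5·0, βω(u)=4·1; sum ≡ 0  ⇒  +1.
(a,b)_5: α=0, u≡1; β=-8, v≡2 (mod 5); (1|5)=+1, (2|5)=-1; sign (−1)^0·+1^-8·-1^0 = +1.
(a,b)_3: α=-8, u≡1; β=-6, v≡2 (mod 3); (1|3)=+1, (2|3)=-1; sign (−1)^0·+1^-6·-1^-8 = +1.
(a,b)_13: α=1, u≡8; β=4, v≡5 (mod 13); (8|13)=-1, (5|13)=-1; sign (−1)^0·-1^4·-1^1 = -1.
(a,b)_29: α=4, u≡27; β=1, v≡9 (mod 29); (27|29)=-1, (9|29)=+1; sign (−1)^0·-1^1·+1^4 = -1.
|Ram(-26, -9367)| = 4, even; anisotropic at {13, 19, 29, ∞}.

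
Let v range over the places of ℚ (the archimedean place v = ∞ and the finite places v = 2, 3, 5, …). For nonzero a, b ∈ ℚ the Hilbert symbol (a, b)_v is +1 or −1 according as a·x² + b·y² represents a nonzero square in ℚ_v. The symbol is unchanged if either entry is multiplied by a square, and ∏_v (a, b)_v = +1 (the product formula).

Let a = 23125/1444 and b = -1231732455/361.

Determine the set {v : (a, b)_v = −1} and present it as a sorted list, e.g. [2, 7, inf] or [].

Mod squares: a ≡ 37, b ≡ -438495. Check v ∈ {∞, 2, 3, 5, 19, 23, 31, 37, 41, 53}.
v=41: a=41^0·(≡32), b=41^1·(≡15) mod 41; (32|41)=+1, (15|41)=-1; (−1)^{0·1·20}·(+1)^1·(-1)^0 = +1.
v=37: a=37^1·(≡33), b=37^0·(≡22) mod 37; (33|37)=+1, (22|37)=-1; (−1)^{1·0·18}·(+1)^0·(-1)^1 = -1.
v=19: a=19^-2·(≡10), b=19^-2·(≡1) mod 19; (10|19)=-1, (1|19)=+1; (−1)^{-2·-2·9}·(-1)^-2·(+1)^-2 = +1.
v=5: a=5^4·(≡3), b=5^1·(≡4) mod 5; (3|5)=-1, (4|5)=+1; (−1)^{4·1·2}·(-1)^1·(+1)^4 = -1.
v=3: a=3^0·(≡1), b=3^1·(≡1) mod 3; (1|3)=+1, (1|3)=+1; (−1)^{0·1·1}·(+1)^1·(+1)^0 = +1.
v=53: a=53^0·(≡38), b=53^2·(≡45) mod 53; (38|53)=+1, (45|53)=-1; (−1)^{0·2·26}·(+1)^2·(-1)^0 = +1.
v=2: v_2(a)=-2, v_2(b)=0; units ≡ 5, 1 (mod 8); ε·ε+αω+βω = 0·0+-2·0+0·1 ≡ 0  ⇒  (a,b)_2 = +1.
v=31: a=31^0·(≡12), b=31^1·(≡24) mod 31; (12|31)=-1, (24|31)=-1; (−1)^{0·1·15}·(-1)^1·(-1)^0 = -1.
v=23: a=23^0·(≡21), b=23^1·(≡9) mod 23; (21|23)=-1, (9|23)=+1; (−1)^{0·1·11}·(-1)^1·(+1)^0 = -1.
v=∞: 37 > 0 and -438495 < 0  ⇒  (a,b)_∞ = +1.
(37, -438495 / ℚ) ramifies at {5, 23, 31, 37}: a division algebra.

[5, 23, 31, 37]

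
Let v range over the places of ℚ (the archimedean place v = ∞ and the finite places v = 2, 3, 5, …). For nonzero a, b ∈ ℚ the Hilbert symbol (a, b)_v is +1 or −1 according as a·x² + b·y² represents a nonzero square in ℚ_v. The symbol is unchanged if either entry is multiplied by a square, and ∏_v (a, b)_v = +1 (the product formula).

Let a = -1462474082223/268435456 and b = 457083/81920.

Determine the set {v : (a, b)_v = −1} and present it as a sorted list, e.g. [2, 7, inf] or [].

(a, b) ≡ (-7, 3135) mod (ℚ^×)²; places V = {2, 3, 5, 7, 11, 19, ∞}.
(a,b)_2: α=-28, β=-14; u≡1, v≡7 (mod 8); ε(u)ε(v)=0·1, αω(v)=-28·0, βω(u)=-14·0; sum ≡ 0  ⇒  +1.
(a,b)_∞: sgn(-7)=−, sgn(3135)=+, so +1.
(a,b)_11: α=2, u≡4; β=1, v≡2 (mod 11); (4|11)=+1, (2|11)=-1; sign (−1)^0·+1^1·-1^2 = +1.
(a,b)_7: α=1, u≡6; β=0, v≡3 (mod 7); (6|7)=-1, (3|7)=-1; sign (−1)^0·-1^0·-1^1 = -1.
(a,b)_19: α=2, u≡3; β=1, v≡2 (mod 19); (3|19)=-1, (2|19)=-1; sign (−1)^0·-1^1·-1^2 = -1.
(a,b)_3: α=14, u≡2; β=7, v≡1 (mod 3); (2|3)=-1, (1|3)=+1; sign (−1)^0·-1^7·+1^14 = -1.
(a,b)_5: α=0, u≡2; β=-1, v≡2 (mod 5); (2|5)=-1, (2|5)=-1; sign (−1)^0·-1^-1·-1^0 = -1.
|Ram(-7, 3135)| = 4, even; anisotropic at {3, 5, 7, 19}.

[3, 5, 7, 19]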